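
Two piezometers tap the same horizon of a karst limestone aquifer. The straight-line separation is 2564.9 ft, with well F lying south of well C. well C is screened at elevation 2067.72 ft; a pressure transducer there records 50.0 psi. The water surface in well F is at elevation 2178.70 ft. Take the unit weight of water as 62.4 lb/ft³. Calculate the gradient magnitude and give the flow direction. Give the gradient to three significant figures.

i ≈ 0.00172; groundwater flows toward the south

Pressure head at well C: ψ = 144·P/γ = 144 × 50.0 / 62.4 = 115.38 ft.
Total head at well C: h = z + ψ = 2067.72 + 115.38 = 2183.10 ft.
Total head at well F: h = 2178.70 ft (water level in the piezometer is the total head).
Head difference: h(well C) − h(well F) = 2183.10 − 2178.70 = 4.40 ft.
Hydraulic gradient: i = |Δh| / L = 4.40 / 2564.9 = 0.00172.
Flow is from higher to lower head: from well C toward well F, i.e. toward the south.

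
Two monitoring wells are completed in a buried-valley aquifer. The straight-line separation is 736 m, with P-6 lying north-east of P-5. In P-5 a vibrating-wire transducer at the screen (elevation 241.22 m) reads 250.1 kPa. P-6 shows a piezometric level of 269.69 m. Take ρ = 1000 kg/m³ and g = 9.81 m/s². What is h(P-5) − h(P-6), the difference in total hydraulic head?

Pressure head at P-5: ψ = P/(ρg) = 250.1×1000 / (1000 × 9.81) = 25.49 m.
Total head at P-5: h = z + ψ = 241.22 + 25.49 = 266.71 m.
Total head at P-6: h = 269.69 m (water level in the piezometer is the total head).
Head difference: h(P-5) − h(P-6) = 266.71 − 269.69 = -2.98 m.

Δh ≈ -2.98 m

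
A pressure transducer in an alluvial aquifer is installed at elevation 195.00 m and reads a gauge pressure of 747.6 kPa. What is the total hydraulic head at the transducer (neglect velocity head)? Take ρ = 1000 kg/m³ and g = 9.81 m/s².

h ≈ 271.21 m

ψ = P/(ρg) = 747.6×1000 / (1000 × 9.81) = 76.21 m.
h = z + ψ = 195.00 + 76.21 = 271.21 m.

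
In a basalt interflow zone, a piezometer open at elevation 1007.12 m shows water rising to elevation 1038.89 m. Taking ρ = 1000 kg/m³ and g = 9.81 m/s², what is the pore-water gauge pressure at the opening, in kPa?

Pressure head ψ = h − z = 1038.89 − 1007.12 = 31.77 m.
P = ρgψ = 1000 × 9.81 × 31.77 = 311664 Pa ≈ 312 kPa.

P ≈ 312 kPa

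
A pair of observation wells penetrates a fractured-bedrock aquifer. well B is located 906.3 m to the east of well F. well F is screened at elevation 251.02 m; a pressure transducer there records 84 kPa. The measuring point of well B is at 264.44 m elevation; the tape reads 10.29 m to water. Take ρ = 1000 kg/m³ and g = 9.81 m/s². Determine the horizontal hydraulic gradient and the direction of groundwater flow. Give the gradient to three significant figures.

i ≈ 0.00599; groundwater flows toward the east

Pressure head at well F: ψ = P/(ρg) = 84×1000 / (1000 × 9.81) = 8.56 m.
Total head at well F: h = z + ψ = 251.02 + 8.56 = 259.58 m.
Total head at well B: h = 264.44 − 10.29 = 254.15 m.
Head difference: h(well F) − h(well B) = 259.58 − 254.15 = 5.43 m.
Hydraulic gradient: i = |Δh| / L = 5.43 / 906.3 = 0.00599.
Flow is from higher to lower head: from well F toward well B, i.e. toward the east.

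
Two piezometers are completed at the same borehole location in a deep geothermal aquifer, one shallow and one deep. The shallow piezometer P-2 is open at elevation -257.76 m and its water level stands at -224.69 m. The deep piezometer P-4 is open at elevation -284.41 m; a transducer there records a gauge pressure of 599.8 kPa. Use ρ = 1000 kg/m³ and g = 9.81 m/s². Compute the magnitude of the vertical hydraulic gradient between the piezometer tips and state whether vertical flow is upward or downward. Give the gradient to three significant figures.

Total head at P-2: h = -224.69 m (water level in the standpipe).
Pressure head at P-4: ψ = P/(ρg) = 599.8×1000 / (1000 × 9.81) = 61.14 m.
Total head at P-4: h = z + ψ = -284.41 + 61.14 = -223.27 m.
Δh = h(P-2) − h(P-4) = -224.69 − (-223.27) = -1.42 m.
Vertical separation Δz = -257.76 − (-284.41) = 26.65 m.
|i_v| = |Δh| / Δz = 1.42 / 26.65 = 0.0533.
Head is higher in the deep piezometer, so vertical flow is upward (discharge condition).

|i_v| ≈ 0.0533; vertical flow is upward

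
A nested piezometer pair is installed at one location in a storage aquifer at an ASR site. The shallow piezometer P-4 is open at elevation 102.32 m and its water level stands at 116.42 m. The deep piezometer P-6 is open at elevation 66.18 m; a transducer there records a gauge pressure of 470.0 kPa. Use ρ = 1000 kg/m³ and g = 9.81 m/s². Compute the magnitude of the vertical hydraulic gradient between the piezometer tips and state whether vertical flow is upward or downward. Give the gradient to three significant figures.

Total head at P-4: h = 116.42 m (water level in the standpipe).
Pressure head at P-6: ψ = P/(ρg) = 470.0×1000 / (1000 × 9.81) = 47.91 m.
Total head at P-6: h = z + ψ = 66.18 + 47.91 = 114.09 m.
Δh = h(P-4) − h(P-6) = 116.42 − 114.09 = 2.33 m.
Vertical separation Δz = 102.32 − 66.18 = 36.14 m.
|i_v| = |Δh| / Δz = 2.33 / 36.14 = 0.0645.
Head is higher in the shallow piezometer, so vertical flow is downward (recharge condition).

|i_v| ≈ 0.0645; vertical flow is downward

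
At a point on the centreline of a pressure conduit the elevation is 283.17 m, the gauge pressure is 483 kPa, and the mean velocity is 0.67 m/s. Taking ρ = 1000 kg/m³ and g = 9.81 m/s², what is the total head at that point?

h ≈ 332.43 m

Pressure head ψ = P/(ρg) = 483×1000 / (1000 × 9.81) = 49.24 m.
Velocity head = v²/(2g) = 0.67² / (2 × 9.81) = 0.023 m.
h = z + ψ + v²/(2g) = 283.17 + 49.24 + 0.023 = 332.43 m.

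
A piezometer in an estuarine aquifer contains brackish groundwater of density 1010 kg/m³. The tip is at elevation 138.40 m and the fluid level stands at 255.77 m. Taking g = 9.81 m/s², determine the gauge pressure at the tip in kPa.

Pressure head ψ = h − z = 255.77 − 138.40 = 117.37 m.
P = ρgψ = 1010 × 9.81 × 117.37 = 1162914 Pa ≈ 1160 kPa.

P ≈ 1160 kPa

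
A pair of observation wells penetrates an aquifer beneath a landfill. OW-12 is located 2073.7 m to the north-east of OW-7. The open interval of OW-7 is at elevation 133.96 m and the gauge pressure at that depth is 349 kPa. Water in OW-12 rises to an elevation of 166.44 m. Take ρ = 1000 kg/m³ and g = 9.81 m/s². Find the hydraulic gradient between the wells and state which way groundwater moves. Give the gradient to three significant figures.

Pressure head at OW-7: ψ = P/(ρg) = 349×1000 / (1000 × 9.81) = 35.58 m.
Total head at OW-7: h = z + ψ = 133.96 + 35.58 = 169.54 m.
Total head at OW-12: h = 166.44 m (water level in the piezometer is the total head).
Head difference: h(OW-7) − h(OW-12) = 169.54 − 166.44 = 3.10 m.
Hydraulic gradient: i = |Δh| / L = 3.10 / 2073.7 = 0.00149.
Flow is from higher to lower head: from OW-7 toward OW-12, i.e. toward the north-east.

i ≈ 0.00149; groundwater flows toward the north-east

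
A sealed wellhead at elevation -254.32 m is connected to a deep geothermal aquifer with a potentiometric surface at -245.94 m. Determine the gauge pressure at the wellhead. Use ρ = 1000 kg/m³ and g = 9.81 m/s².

P ≈ 82.2 kPa

Head above the cap: Δh = -245.94 − (-254.32) = 8.38 m.
P = ρgΔh = 1000 × 9.81 × 8.38 = 82208 Pa ≈ 82.2 kPa.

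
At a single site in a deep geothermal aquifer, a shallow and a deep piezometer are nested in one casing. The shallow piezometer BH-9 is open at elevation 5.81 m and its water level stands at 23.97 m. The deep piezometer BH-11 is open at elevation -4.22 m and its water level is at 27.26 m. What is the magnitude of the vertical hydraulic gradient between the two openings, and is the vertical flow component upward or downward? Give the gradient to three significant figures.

Total head at BH-9: h = 23.97 m (water level in the standpipe).
Total head at BH-11: h = 27.26 m.
Δh = h(BH-9) − h(BH-11) = 23.97 − 27.26 = -3.29 m.
Vertical separation Δz = 5.81 − (-4.22) = 10.03 m.
|i_v| = |Δh| / Δz = 3.29 / 10.03 = 0.328.
Head is higher in the deep piezometer, so vertical flow is upward (discharge condition).

|i_v| ≈ 0.328; vertical flow is upward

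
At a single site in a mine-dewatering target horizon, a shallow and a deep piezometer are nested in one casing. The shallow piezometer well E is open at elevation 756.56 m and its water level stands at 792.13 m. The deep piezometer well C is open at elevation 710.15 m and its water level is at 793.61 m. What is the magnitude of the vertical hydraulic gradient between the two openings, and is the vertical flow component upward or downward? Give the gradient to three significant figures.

|i_v| ≈ 0.0319; vertical flow is upward

Total head at well E: h = 792.13 m (water level in the standpipe).
Total head at well C: h = 793.61 m.
Δh = h(well E) − h(well C) = 792.13 − 793.61 = -1.48 m.
Vertical separation Δz = 756.56 − 710.15 = 46.41 m.
|i_v| = |Δh| / Δz = 1.48 / 46.41 = 0.0319.
Head is higher in the deep piezometer, so vertical flow is upward (discharge condition).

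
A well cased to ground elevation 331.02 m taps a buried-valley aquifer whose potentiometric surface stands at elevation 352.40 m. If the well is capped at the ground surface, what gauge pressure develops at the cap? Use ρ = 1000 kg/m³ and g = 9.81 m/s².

P ≈ 210 kPa

Head above the cap: Δh = 352.40 − 331.02 = 21.38 m.
P = ρgΔh = 1000 × 9.81 × 21.38 = 209738 Pa ≈ 210 kPa.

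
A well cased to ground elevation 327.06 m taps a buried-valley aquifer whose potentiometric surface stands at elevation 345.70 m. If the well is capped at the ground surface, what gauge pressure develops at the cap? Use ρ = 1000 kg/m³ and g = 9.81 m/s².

P ≈ 183 kPa

Head above the cap: Δh = 345.70 − 327.06 = 18.64 m.
P = ρgΔh = 1000 × 9.81 × 18.64 = 182858 Pa ≈ 183 kPa.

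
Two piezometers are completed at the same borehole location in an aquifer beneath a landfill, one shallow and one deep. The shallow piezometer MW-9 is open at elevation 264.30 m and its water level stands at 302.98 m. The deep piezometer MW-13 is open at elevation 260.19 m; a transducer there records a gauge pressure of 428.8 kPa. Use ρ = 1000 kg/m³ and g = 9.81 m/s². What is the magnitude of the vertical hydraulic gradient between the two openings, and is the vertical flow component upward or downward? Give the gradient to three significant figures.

Total head at MW-9: h = 302.98 m (water level in the standpipe).
Pressure head at MW-13: ψ = P/(ρg) = 428.8×1000 / (1000 × 9.81) = 43.71 m.
Total head at MW-13: h = z + ψ = 260.19 + 43.71 = 303.90 m.
Δh = h(MW-9) − h(MW-13) = 302.98 − 303.90 = -0.92 m.
Vertical separation Δz = 264.30 − 260.19 = 4.11 m.
|i_v| = |Δh| / Δz = 0.92 / 4.11 = 0.224.
Head is higher in the deep piezometer, so vertical flow is upward (discharge condition).

|i_v| ≈ 0.224; vertical flow is upward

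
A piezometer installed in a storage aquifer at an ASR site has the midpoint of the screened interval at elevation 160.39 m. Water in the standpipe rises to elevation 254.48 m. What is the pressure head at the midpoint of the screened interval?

Total head h = 254.48 m (the water-surface elevation in the piezometer).
Pressure head ψ = h − z = 254.48 − 160.39 = 94.09 m.

ψ ≈ 94.09 m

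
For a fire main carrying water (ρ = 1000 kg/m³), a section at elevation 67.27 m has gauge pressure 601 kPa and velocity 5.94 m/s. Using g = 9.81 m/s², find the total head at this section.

Pressure head ψ = P/(ρg) = 601×1000 / (1000 × 9.81) = 61.26 m.
Velocity head = v²/(2g) = 5.94² / (2 × 9.81) = 1.798 m.
h = z + ψ + v²/(2g) = 67.27 + 61.26 + 1.798 = 130.33 m.

h ≈ 130.33 m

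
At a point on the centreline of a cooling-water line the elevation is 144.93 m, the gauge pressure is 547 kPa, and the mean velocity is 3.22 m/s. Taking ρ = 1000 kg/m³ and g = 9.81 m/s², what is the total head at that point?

h ≈ 201.22 m

Pressure head ψ = P/(ρg) = 547×1000 / (1000 × 9.81) = 55.76 m.
Velocity head = v²/(2g) = 3.22² / (2 × 9.81) = 0.528 m.
h = z + ψ + v²/(2g) = 144.93 + 55.76 + 0.528 = 201.22 m.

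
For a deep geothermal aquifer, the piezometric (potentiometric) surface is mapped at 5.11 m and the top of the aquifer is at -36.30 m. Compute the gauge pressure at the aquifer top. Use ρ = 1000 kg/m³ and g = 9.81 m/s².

Pressure head at the aquifer top: ψ = h − z = 5.11 − (-36.30) = 41.41 m.
P = ρgψ = 1000 × 9.81 × 41.41 = 406232 Pa ≈ 406 kPa.

P ≈ 406 kPa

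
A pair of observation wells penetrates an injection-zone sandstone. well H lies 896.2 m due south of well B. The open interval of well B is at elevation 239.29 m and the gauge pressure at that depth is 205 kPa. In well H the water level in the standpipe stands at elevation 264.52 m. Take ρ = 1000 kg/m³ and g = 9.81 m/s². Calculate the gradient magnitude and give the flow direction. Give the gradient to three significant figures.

Pressure head at well B: ψ = P/(ρg) = 205×1000 / (1000 × 9.81) = 20.90 m.
Total head at well B: h = z + ψ = 239.29 + 20.90 = 260.19 m.
Total head at well H: h = 264.52 m (water level in the piezometer is the total head).
Head difference: h(well B) − h(well H) = 260.19 − 264.52 = -4.33 m.
Hydraulic gradient: i = |Δh| / L = 4.33 / 896.2 = 0.00483.
Flow is from higher to lower head: from well H toward well B, i.e. toward the north.

i ≈ 0.00483; groundwater flows toward the north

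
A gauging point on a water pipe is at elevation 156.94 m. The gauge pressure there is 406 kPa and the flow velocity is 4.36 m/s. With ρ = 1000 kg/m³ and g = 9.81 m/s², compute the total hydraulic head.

Pressure head ψ = P/(ρg) = 406×1000 / (1000 × 9.81) = 41.39 m.
Velocity head = v²/(2g) = 4.36² / (2 × 9.81) = 0.969 m.
h = z + ψ + v²/(2g) = 156.94 + 41.39 + 0.969 = 199.30 m.

h ≈ 199.30 m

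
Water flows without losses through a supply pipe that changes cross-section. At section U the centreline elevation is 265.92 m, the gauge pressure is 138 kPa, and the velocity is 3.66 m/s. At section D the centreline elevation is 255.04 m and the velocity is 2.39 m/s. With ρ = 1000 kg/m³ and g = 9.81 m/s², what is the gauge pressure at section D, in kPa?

P₂ ≈ 249 kPa

Pressure head at U: ψ₁ = P₁/(ρg) = 138×1000 / (1000 × 9.81) = 14.07 m.
Velocity heads: v₁²/2g = 3.66²/19.62 = 0.683 m; v₂²/2g = 2.39²/19.62 = 0.291 m.
Total head H = z₁ + ψ₁ + v₁²/2g = 265.92 + 14.07 + 0.683 = 280.67 m.
ψ₂ = H − z₂ − v₂²/2g = 280.67 − 255.04 − 0.291 = 25.34 m.
P₂ = ρgψ₂ = 1000 × 9.81 × 25.34 ≈ 249 kPa.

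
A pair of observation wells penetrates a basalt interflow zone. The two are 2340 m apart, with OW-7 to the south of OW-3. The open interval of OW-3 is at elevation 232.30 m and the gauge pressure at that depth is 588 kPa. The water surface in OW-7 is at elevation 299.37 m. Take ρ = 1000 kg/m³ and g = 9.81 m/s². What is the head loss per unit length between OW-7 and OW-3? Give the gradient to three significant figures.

i ≈ 0.00305 m/m

Pressure head at OW-3: ψ = P/(ρg) = 588×1000 / (1000 × 9.81) = 59.94 m.
Total head at OW-3: h = z + ψ = 232.30 + 59.94 = 292.24 m.
Total head at OW-7: h = 299.37 m (water level in the piezometer is the total head).
Head difference: h(OW-3) − h(OW-7) = 292.24 − 299.37 = -7.13 m.
Hydraulic gradient: i = |Δh| / L = 7.13 / 2340 = 0.00305.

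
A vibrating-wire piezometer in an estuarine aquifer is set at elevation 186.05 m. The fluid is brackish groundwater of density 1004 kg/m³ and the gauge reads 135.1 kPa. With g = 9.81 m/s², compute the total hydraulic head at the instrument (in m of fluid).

ψ = P/(ρg) = 135.1×1000 / (1004 × 9.81) = 13.72 m.
h = z + ψ = 186.05 + 13.72 = 199.77 m.

h ≈ 199.77 m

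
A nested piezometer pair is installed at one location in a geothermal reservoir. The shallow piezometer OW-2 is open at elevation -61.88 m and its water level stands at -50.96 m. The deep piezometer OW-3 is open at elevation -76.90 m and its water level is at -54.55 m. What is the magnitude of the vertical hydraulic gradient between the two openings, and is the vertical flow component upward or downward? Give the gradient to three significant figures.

|i_v| ≈ 0.239; vertical flow is downward

Total head at OW-2: h = -50.96 m (water level in the standpipe).
Total head at OW-3: h = -54.55 m.
Δh = h(OW-2) − h(OW-3) = -50.96 − (-54.55) = 3.59 m.
Vertical separation Δz = -61.88 − (-76.90) = 15.02 m.
|i_v| = |Δh| / Δz = 3.59 / 15.02 = 0.239.
Head is higher in the shallow piezometer, so vertical flow is downward (recharge condition).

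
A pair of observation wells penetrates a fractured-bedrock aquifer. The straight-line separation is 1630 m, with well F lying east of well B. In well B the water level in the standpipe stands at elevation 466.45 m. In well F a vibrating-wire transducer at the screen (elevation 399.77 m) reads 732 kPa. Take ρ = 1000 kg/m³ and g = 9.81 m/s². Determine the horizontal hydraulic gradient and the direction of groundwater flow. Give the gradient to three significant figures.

i ≈ 0.00487; groundwater flows toward the west

Total head at well B: h = 466.45 m (water level in the piezometer is the total head).
Pressure head at well F: ψ = P/(ρg) = 732×1000 / (1000 × 9.81) = 74.62 m.
Total head at well F: h = z + ψ = 399.77 + 74.62 = 474.39 m.
Head difference: h(well B) − h(well F) = 466.45 − 474.39 = -7.94 m.
Hydraulic gradient: i = |Δh| / L = 7.94 / 1630 = 0.00487.
Flow is from higher to lower head: from well F toward well B, i.e. toward the west.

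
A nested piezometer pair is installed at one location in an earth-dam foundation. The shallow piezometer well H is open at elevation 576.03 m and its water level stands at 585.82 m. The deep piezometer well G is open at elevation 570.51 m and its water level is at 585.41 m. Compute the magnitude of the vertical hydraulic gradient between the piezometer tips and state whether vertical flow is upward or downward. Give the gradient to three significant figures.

|i_v| ≈ 0.0743; vertical flow is downward

Total head at well H: h = 585.82 m (water level in the standpipe).
Total head at well G: h = 585.41 m.
Δh = h(well H) − h(well G) = 585.82 − 585.41 = 0.41 m.
Vertical separation Δz = 576.03 − 570.51 = 5.52 m.
|i_v| = |Δh| / Δz = 0.41 / 5.52 = 0.0743.
Head is higher in the shallow piezometer, so vertical flow is downward (recharge condition).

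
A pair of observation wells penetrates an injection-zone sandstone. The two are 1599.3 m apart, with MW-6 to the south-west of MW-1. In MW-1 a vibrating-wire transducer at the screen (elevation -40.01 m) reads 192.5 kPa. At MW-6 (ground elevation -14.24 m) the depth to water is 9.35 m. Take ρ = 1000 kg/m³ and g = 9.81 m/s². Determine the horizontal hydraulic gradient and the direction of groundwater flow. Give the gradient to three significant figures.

Pressure head at MW-1: ψ = P/(ρg) = 192.5×1000 / (1000 × 9.81) = 19.62 m.
Total head at MW-1: h = z + ψ = -40.01 + 19.62 = -20.39 m.
Total head at MW-6: h = -14.24 − 9.35 = -23.59 m.
Head difference: h(MW-1) − h(MW-6) = -20.39 − (-23.59) = 3.20 m.
Hydraulic gradient: i = |Δh| / L = 3.20 / 1599.3 = 0.00200.
Flow is from higher to lower head: from MW-1 toward MW-6, i.e. toward the south-west.

i ≈ 0.00200; groundwater flows toward the south-west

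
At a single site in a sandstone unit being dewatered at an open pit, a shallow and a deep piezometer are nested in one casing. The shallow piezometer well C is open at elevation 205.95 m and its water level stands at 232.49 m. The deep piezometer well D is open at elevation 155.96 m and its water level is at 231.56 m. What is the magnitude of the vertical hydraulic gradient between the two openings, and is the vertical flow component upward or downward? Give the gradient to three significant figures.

|i_v| ≈ 0.0186; vertical flow is downward

Total head at well C: h = 232.49 m (water level in the standpipe).
Total head at well D: h = 231.56 m.
Δh = h(well C) − h(well D) = 232.49 − 231.56 = 0.93 m.
Vertical separation Δz = 205.95 − 155.96 = 49.99 m.
|i_v| = |Δh| / Δz = 0.93 / 49.99 = 0.0186.
Head is higher in the shallow piezometer, so vertical flow is downward (recharge condition).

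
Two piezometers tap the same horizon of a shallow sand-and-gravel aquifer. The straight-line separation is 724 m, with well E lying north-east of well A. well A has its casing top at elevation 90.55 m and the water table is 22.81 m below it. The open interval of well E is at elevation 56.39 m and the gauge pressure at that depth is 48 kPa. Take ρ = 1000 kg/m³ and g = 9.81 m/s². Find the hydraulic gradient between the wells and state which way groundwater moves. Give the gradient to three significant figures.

Total head at well A: h = 90.55 − 22.81 = 67.74 m.
Pressure head at well E: ψ = P/(ρg) = 48×1000 / (1000 × 9.81) = 4.89 m.
Total head at well E: h = z + ψ = 56.39 + 4.89 = 61.28 m.
Head difference: h(well A) − h(well E) = 67.74 − 61.28 = 6.46 m.
Hydraulic gradient: i = |Δh| / L = 6.46 / 724 = 0.00892.
Flow is from higher to lower head: from well A toward well E, i.e. toward the north-east.

i ≈ 0.00892; groundwater flows toward the north-east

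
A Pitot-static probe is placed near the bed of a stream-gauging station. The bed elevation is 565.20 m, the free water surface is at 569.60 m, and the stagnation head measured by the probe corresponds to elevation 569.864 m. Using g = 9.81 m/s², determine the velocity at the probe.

Near the bed, under hydrostatic conditions, the piezometric head (z + ψ) equals the free-surface elevation, 569.60 m.
Velocity head = total − piezometric = 569.864 − 569.60 = 0.264 m.
v = √(2g·h_v) = √(2 × 9.81 × 0.264) = 2.28 m/s.

v ≈ 2.28 m/s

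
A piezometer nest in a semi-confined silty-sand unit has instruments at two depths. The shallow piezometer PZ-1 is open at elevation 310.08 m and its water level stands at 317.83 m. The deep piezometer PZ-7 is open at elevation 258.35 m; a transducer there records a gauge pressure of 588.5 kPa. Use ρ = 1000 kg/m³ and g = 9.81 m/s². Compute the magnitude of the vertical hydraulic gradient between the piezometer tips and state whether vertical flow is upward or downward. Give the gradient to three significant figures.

|i_v| ≈ 0.00986; vertical flow is upward

Total head at PZ-1: h = 317.83 m (water level in the standpipe).
Pressure head at PZ-7: ψ = P/(ρg) = 588.5×1000 / (1000 × 9.81) = 59.99 m.
Total head at PZ-7: h = z + ψ = 258.35 + 59.99 = 318.34 m.
Δh = h(PZ-1) − h(PZ-7) = 317.83 − 318.34 = -0.51 m.
Vertical separation Δz = 310.08 − 258.35 = 51.73 m.
|i_v| = |Δh| / Δz = 0.51 / 51.73 = 0.00986.
Head is higher in the deep piezometer, so vertical flow is upward (discharge condition).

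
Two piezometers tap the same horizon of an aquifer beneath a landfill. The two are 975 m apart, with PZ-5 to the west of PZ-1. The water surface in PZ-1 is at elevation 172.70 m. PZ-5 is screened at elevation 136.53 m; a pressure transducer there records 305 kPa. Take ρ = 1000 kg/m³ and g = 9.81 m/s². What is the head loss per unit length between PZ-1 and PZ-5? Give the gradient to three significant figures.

Total head at PZ-1: h = 172.70 m (water level in the piezometer is the total head).
Pressure head at PZ-5: ψ = P/(ρg) = 305×1000 / (1000 × 9.81) = 31.09 m.
Total head at PZ-5: h = z + ψ = 136.53 + 31.09 = 167.62 m.
Head difference: h(PZ-1) − h(PZ-5) = 172.70 − 167.62 = 5.08 m.
Hydraulic gradient: i = |Δh| / L = 5.08 / 975 = 0.00521.

i ≈ 0.00521 m/m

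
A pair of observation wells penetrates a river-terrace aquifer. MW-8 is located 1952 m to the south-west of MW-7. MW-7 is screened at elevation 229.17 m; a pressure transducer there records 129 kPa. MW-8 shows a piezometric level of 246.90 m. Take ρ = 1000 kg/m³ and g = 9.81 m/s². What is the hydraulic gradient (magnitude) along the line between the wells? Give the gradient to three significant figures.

i ≈ 0.00235

Pressure head at MW-7: ψ = P/(ρg) = 129×1000 / (1000 × 9.81) = 13.15 m.
Total head at MW-7: h = z + ψ = 229.17 + 13.15 = 242.32 m.
Total head at MW-8: h = 246.90 m (water level in the piezometer is the total head).
Head difference: h(MW-7) − h(MW-8) = 242.32 − 246.90 = -4.58 m.
Hydraulic gradient: i = |Δh| / L = 4.58 / 1952 = 0.00235.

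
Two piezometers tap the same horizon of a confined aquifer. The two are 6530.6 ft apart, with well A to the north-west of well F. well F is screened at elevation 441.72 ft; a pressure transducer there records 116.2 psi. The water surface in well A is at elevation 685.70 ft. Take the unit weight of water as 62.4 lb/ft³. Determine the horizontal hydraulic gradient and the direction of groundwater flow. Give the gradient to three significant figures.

Pressure head at well F: ψ = 144·P/γ = 144 × 116.2 / 62.4 = 268.15 ft.
Total head at well F: h = z + ψ = 441.72 + 268.15 = 709.87 ft.
Total head at well A: h = 685.70 ft (water level in the piezometer is the total head).
Head difference: h(well F) − h(well A) = 709.87 − 685.70 = 24.17 ft.
Hydraulic gradient: i = |Δh| / L = 24.17 / 6530.6 = 0.00370.
Flow is from higher to lower head: from well F toward well A, i.e. toward the north-west.

i ≈ 0.00370; groundwater flows toward the north-west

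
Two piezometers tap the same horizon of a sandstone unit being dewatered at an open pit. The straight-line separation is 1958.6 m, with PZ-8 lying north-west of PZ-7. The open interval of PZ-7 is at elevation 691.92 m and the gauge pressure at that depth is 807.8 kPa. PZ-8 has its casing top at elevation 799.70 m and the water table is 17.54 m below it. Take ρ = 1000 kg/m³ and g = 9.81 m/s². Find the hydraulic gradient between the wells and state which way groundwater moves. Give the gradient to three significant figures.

Pressure head at PZ-7: ψ = P/(ρg) = 807.8×1000 / (1000 × 9.81) = 82.34 m.
Total head at PZ-7: h = z + ψ = 691.92 + 82.34 = 774.26 m.
Total head at PZ-8: h = 799.70 − 17.54 = 782.16 m.
Head difference: h(PZ-7) − h(PZ-8) = 774.26 − 782.16 = -7.90 m.
Hydraulic gradient: i = |Δh| / L = 7.90 / 1958.6 = 0.00403.
Flow is from higher to lower head: from PZ-8 toward PZ-7, i.e. toward the south-east.

i ≈ 0.00403; groundwater flows toward the south-east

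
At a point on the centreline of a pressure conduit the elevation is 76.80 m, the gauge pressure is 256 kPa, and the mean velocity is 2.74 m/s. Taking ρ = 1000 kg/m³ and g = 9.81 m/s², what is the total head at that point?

Pressure head ψ = P/(ρg) = 256×1000 / (1000 × 9.81) = 26.10 m.
Velocity head = v²/(2g) = 2.74² / (2 × 9.81) = 0.383 m.
h = z + ψ + v²/(2g) = 76.80 + 26.10 + 0.383 = 103.28 m.

h ≈ 103.28 m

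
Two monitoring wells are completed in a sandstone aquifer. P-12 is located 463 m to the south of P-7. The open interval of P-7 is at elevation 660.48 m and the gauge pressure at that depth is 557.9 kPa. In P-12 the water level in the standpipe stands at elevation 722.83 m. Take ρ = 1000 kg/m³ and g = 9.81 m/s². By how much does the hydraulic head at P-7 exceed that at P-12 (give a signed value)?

Pressure head at P-7: ψ = P/(ρg) = 557.9×1000 / (1000 × 9.81) = 56.87 m.
Total head at P-7: h = z + ψ = 660.48 + 56.87 = 717.35 m.
Total head at P-12: h = 722.83 m (water level in the piezometer is the total head).
Head difference: h(P-7) − h(P-12) = 717.35 − 722.83 = -5.48 m.

Δh ≈ -5.48 m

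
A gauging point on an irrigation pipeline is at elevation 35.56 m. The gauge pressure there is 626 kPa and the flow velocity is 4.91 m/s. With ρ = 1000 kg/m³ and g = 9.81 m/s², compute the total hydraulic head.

h ≈ 100.60 m

Pressure head ψ = P/(ρg) = 626×1000 / (1000 × 9.81) = 63.81 m.
Velocity head = v²/(2g) = 4.91² / (2 × 9.81) = 1.229 m.
h = z + ψ + v²/(2g) = 35.56 + 63.81 + 1.229 = 100.60 m.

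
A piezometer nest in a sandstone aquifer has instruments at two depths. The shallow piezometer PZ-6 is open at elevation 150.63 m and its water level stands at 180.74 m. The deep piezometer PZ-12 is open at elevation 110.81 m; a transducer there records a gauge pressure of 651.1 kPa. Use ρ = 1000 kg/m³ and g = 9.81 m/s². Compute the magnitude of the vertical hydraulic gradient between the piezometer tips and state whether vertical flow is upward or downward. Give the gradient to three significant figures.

Total head at PZ-6: h = 180.74 m (water level in the standpipe).
Pressure head at PZ-12: ψ = P/(ρg) = 651.1×1000 / (1000 × 9.81) = 66.37 m.
Total head at PZ-12: h = z + ψ = 110.81 + 66.37 = 177.18 m.
Δh = h(PZ-6) − h(PZ-12) = 180.74 − 177.18 = 3.56 m.
Vertical separation Δz = 150.63 − 110.81 = 39.82 m.
|i_v| = |Δh| / Δz = 3.56 / 39.82 = 0.0894.
Head is higher in the shallow piezometer, so vertical flow is downward (recharge condition).

|i_v| ≈ 0.0894; vertical flow is downward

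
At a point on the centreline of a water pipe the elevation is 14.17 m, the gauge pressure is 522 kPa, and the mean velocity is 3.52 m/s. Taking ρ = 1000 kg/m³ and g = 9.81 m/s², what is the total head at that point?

h ≈ 68.01 m

Pressure head ψ = P/(ρg) = 522×1000 / (1000 × 9.81) = 53.21 m.
Velocity head = v²/(2g) = 3.52² / (2 × 9.81) = 0.632 m.
h = z + ψ + v²/(2g) = 14.17 + 53.21 + 0.632 = 68.01 m.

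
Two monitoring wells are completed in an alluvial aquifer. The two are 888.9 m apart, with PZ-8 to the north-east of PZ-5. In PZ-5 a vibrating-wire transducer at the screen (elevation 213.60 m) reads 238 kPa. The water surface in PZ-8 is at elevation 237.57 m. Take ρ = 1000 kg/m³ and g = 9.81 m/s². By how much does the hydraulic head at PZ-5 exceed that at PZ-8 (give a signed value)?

Pressure head at PZ-5: ψ = P/(ρg) = 238×1000 / (1000 × 9.81) = 24.26 m.
Total head at PZ-5: h = z + ψ = 213.60 + 24.26 = 237.86 m.
Total head at PZ-8: h = 237.57 m (water level in the piezometer is the total head).
Head difference: h(PZ-5) − h(PZ-8) = 237.86 − 237.57 = 0.29 m.

Δh ≈ 0.29 m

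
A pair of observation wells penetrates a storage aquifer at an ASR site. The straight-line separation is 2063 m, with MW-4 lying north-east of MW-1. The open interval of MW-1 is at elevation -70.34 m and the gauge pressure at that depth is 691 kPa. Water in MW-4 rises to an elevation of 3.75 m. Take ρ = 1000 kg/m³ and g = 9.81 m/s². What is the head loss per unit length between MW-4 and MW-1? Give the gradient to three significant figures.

i ≈ 0.00177 m/m

Pressure head at MW-1: ψ = P/(ρg) = 691×1000 / (1000 × 9.81) = 70.44 m.
Total head at MW-1: h = z + ψ = -70.34 + 70.44 = 0.10 m.
Total head at MW-4: h = 3.75 m (water level in the piezometer is the total head).
Head difference: h(MW-1) − h(MW-4) = 0.10 − 3.75 = -3.65 m.
Hydraulic gradient: i = |Δh| / L = 3.65 / 2063 = 0.00177.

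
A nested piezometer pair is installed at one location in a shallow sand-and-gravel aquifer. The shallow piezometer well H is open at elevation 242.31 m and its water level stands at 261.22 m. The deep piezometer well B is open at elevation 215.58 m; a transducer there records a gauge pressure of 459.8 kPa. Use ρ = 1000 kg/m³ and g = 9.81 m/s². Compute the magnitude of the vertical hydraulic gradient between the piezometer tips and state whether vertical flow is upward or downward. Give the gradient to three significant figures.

Total head at well H: h = 261.22 m (water level in the standpipe).
Pressure head at well B: ψ = P/(ρg) = 459.8×1000 / (1000 × 9.81) = 46.87 m.
Total head at well B: h = z + ψ = 215.58 + 46.87 = 262.45 m.
Δh = h(well H) − h(well B) = 261.22 − 262.45 = -1.23 m.
Vertical separation Δz = 242.31 − 215.58 = 26.73 m.
|i_v| = |Δh| / Δz = 1.23 / 26.73 = 0.0460.
Head is higher in the deep piezometer, so vertical flow is upward (discharge condition).

|i_v| ≈ 0.0460; vertical flow is upward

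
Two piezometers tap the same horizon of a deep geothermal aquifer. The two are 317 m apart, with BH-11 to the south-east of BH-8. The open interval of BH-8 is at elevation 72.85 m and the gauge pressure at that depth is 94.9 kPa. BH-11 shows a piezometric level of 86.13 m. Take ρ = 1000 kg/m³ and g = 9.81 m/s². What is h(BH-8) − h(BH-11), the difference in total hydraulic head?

Pressure head at BH-8: ψ = P/(ρg) = 94.9×1000 / (1000 × 9.81) = 9.67 m.
Total head at BH-8: h = z + ψ = 72.85 + 9.67 = 82.52 m.
Total head at BH-11: h = 86.13 m (water level in the piezometer is the total head).
Head difference: h(BH-8) − h(BH-11) = 82.52 − 86.13 = -3.61 m.

Δh ≈ -3.61 m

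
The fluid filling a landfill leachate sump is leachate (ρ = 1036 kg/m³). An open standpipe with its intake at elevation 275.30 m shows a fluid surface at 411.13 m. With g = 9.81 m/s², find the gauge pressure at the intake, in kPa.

Pressure head ψ = h − z = 411.13 − 275.30 = 135.83 m.
P = ρgψ = 1036 × 9.81 × 135.83 = 1380462 Pa ≈ 1380 kPa.

P ≈ 1380 kPa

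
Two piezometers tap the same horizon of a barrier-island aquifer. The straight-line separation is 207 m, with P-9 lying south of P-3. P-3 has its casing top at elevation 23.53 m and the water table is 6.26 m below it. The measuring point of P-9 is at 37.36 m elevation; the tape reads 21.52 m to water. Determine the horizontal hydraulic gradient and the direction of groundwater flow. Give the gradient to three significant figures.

i ≈ 0.00691; groundwater flows toward the south

Total head at P-3: h = 23.53 − 6.26 = 17.27 m.
Total head at P-9: h = 37.36 − 21.52 = 15.84 m.
Head difference: h(P-3) − h(P-9) = 17.27 − 15.84 = 1.43 m.
Hydraulic gradient: i = |Δh| / L = 1.43 / 207 = 0.00691.
Flow is from higher to lower head: from P-3 toward P-9, i.e. toward the south.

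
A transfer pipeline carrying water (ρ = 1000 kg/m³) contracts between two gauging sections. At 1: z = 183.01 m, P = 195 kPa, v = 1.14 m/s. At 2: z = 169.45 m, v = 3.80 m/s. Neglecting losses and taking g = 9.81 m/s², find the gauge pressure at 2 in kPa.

Pressure head at 1: ψ₁ = P₁/(ρg) = 195×1000 / (1000 × 9.81) = 19.88 m.
Velocity heads: v₁²/2g = 1.14²/19.62 = 0.066 m; v₂²/2g = 3.80²/19.62 = 0.736 m.
Total head H = z₁ + ψ₁ + v₁²/2g = 183.01 + 19.88 + 0.066 = 202.96 m.
ψ₂ = H − z₂ − v₂²/2g = 202.96 − 169.45 − 0.736 = 32.77 m.
P₂ = ρgψ₂ = 1000 × 9.81 × 32.77 ≈ 321 kPa.

P₂ ≈ 321 kPa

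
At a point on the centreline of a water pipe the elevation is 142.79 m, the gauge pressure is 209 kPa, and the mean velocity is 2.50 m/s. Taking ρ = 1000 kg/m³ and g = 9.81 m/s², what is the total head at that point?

h ≈ 164.41 m

Pressure head ψ = P/(ρg) = 209×1000 / (1000 × 9.81) = 21.30 m.
Velocity head = v²/(2g) = 2.50² / (2 × 9.81) = 0.319 m.
h = z + ψ + v²/(2g) = 142.79 + 21.30 + 0.319 = 164.41 m.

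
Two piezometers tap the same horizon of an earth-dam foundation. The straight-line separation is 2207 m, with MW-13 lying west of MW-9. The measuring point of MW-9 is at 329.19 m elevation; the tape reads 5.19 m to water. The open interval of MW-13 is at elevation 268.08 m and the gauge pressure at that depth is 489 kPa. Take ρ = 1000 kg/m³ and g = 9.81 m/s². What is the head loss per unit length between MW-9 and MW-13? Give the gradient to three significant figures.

Total head at MW-9: h = 329.19 − 5.19 = 324.00 m.
Pressure head at MW-13: ψ = P/(ρg) = 489×1000 / (1000 × 9.81) = 49.85 m.
Total head at MW-13: h = z + ψ = 268.08 + 49.85 = 317.93 m.
Head difference: h(MW-9) − h(MW-13) = 324.00 − 317.93 = 6.07 m.
Hydraulic gradient: i = |Δh| / L = 6.07 / 2207 = 0.00275.

i ≈ 0.00275 m/m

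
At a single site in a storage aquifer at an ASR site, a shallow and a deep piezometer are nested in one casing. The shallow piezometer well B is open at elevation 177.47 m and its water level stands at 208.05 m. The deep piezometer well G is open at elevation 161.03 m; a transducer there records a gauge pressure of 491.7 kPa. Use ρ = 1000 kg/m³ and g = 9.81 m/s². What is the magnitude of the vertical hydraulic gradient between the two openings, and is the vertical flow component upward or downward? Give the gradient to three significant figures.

Total head at well B: h = 208.05 m (water level in the standpipe).
Pressure head at well G: ψ = P/(ρg) = 491.7×1000 / (1000 × 9.81) = 50.12 m.
Total head at well G: h = z + ψ = 161.03 + 50.12 = 211.15 m.
Δh = h(well B) − h(well G) = 208.05 − 211.15 = -3.10 m.
Vertical separation Δz = 177.47 − 161.03 = 16.44 m.
|i_v| = |Δh| / Δz = 3.10 / 16.44 = 0.189.
Head is higher in the deep piezometer, so vertical flow is upward (discharge condition).

|i_v| ≈ 0.189; vertical flow is upward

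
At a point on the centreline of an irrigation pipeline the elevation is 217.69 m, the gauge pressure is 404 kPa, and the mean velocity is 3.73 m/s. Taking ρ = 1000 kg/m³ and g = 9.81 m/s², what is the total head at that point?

Pressure head ψ = P/(ρg) = 404×1000 / (1000 × 9.81) = 41.18 m.
Velocity head = v²/(2g) = 3.73² / (2 × 9.81) = 0.709 m.
h = z + ψ + v²/(2g) = 217.69 + 41.18 + 0.709 = 259.58 m.

h ≈ 259.58 m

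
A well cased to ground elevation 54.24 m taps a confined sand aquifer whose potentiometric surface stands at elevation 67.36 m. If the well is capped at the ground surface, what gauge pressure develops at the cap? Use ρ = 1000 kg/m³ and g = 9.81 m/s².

P ≈ 129 kPa

Head above the cap: Δh = 67.36 − 54.24 = 13.12 m.
P = ρgΔh = 1000 × 9.81 × 13.12 = 128707 Pa ≈ 129 kPa.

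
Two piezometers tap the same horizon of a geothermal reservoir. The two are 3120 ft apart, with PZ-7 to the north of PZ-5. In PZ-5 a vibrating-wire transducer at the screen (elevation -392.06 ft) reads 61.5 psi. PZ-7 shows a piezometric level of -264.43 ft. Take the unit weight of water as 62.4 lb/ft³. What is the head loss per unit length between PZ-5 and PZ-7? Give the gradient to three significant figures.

Pressure head at PZ-5: ψ = 144·P/γ = 144 × 61.5 / 62.4 = 141.92 ft.
Total head at PZ-5: h = z + ψ = -392.06 + 141.92 = -250.14 ft.
Total head at PZ-7: h = -264.43 ft (water level in the piezometer is the total head).
Head difference: h(PZ-5) − h(PZ-7) = -250.14 − (-264.43) = 14.29 ft.
Hydraulic gradient: i = |Δh| / L = 14.29 / 3120 = 0.00458.

i ≈ 0.00458 ft/ft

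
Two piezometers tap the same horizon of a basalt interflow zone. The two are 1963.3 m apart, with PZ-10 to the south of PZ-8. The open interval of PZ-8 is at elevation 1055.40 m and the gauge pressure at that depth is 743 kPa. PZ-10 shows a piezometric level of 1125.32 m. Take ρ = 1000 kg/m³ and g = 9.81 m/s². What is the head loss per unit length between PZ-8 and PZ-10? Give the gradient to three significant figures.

i ≈ 0.00296 m/m

Pressure head at PZ-8: ψ = P/(ρg) = 743×1000 / (1000 × 9.81) = 75.74 m.
Total head at PZ-8: h = z + ψ = 1055.40 + 75.74 = 1131.14 m.
Total head at PZ-10: h = 1125.32 m (water level in the piezometer is the total head).
Head difference: h(PZ-8) − h(PZ-10) = 1131.14 − 1125.32 = 5.82 m.
Hydraulic gradient: i = |Δh| / L = 5.82 / 1963.3 = 0.00296.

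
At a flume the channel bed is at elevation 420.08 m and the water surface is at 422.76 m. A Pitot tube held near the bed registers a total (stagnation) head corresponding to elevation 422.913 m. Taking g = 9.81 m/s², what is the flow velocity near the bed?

v ≈ 1.73 m/s

Near the bed, under hydrostatic conditions, the piezometric head (z + ψ) equals the free-surface elevation, 422.76 m.
Velocity head = total − piezometric = 422.913 − 422.76 = 0.153 m.
v = √(2g·h_v) = √(2 × 9.81 × 0.153) = 1.73 m/s.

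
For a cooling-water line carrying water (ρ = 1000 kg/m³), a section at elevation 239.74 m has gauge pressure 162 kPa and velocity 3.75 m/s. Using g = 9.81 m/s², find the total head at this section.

Pressure head ψ = P/(ρg) = 162×1000 / (1000 × 9.81) = 16.51 m.
Velocity head = v²/(2g) = 3.75² / (2 × 9.81) = 0.717 m.
h = z + ψ + v²/(2g) = 239.74 + 16.51 + 0.717 = 256.97 m.

h ≈ 256.97 m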